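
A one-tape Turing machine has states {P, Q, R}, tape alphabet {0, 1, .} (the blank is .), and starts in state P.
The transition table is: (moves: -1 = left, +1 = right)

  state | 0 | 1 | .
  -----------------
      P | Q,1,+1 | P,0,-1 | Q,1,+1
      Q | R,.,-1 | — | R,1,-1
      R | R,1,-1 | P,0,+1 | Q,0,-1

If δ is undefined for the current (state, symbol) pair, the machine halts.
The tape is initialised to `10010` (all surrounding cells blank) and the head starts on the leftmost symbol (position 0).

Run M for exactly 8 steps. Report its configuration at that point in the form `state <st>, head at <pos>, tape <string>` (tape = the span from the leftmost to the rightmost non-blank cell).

state Q, head at 2, tape 001010

P | .[1]0010   read 1 → write 0, move -1, go to P
P | [.]00010   read . → write 1, move +1, go to Q
Q | 1[0]0010   read 0 → write ., move -1, go to R
R | [1].0010   read 1 → write 0, move +1, go to P
P | 0[.]0010   read . → write 1, move +1, go to Q
Q | 01[0]010   read 0 → write ., move -1, go to R
R | 0[1].010   read 1 → write 0, move +1, go to P
P | 00[.]010   read . → write 1, move +1, go to Q
Q | 001[0]10
After 8 steps: state Q, head at 2, tape 001010.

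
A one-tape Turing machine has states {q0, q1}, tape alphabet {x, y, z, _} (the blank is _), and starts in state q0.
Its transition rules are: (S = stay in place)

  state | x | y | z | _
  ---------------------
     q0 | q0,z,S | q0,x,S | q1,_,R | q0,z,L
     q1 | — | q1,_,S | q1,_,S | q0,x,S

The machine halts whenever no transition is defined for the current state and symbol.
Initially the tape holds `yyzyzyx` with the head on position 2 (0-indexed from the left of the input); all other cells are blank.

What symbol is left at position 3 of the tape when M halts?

_

q0 | yy[z]yzyx   read z → write _, move R, go to q1
q1 | yy_[y]zyx   read y → write _, move S, go to q1
q1 | yy_[_]zyx   read _ → write x, move S, go to q0
q0 | yy_[x]zyx   read x → write z, move S, go to q0
q0 | yy_[z]zyx   read z → write _, move R, go to q1
q1 | yy__[z]yx   read z → write _, move S, go to q1
q1 | yy__[_]yx   read _ → write x, move S, go to q0
q0 | yy__[x]yx   read x → write z, move S, go to q0
q0 | yy__[z]yx   read z → write _, move R, go to q1
q1 | yy___[y]x   read y → write _, move S, go to q1
q1 | yy___[_]x   read _ → write x, move S, go to q0
q0 | yy___[x]x   read x → write z, move S, go to q0
q0 | yy___[z]x   read z → write _, move R, go to q1
q1 | yy____[x]
Cell 3 holds _ when M halts.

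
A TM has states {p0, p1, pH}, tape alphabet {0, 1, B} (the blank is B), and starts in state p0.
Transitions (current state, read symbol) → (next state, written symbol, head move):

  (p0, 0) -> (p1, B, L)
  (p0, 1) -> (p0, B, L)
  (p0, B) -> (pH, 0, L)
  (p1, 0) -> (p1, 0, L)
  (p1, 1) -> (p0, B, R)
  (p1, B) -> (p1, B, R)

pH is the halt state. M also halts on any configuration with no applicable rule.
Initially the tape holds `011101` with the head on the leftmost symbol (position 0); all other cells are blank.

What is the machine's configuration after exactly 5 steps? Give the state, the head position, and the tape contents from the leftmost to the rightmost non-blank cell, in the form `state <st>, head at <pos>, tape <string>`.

state p0, head at 1, tape 101

state=p0 head=0 tape=B[0]11101   (p0,0)→(p1,B,L)
state=p1 head=-1 tape=[B]B11101   (p1,B)→(p1,B,R)
state=p1 head=0 tape=B[B]11101   (p1,B)→(p1,B,R)
state=p1 head=1 tape=BB[1]1101   (p1,1)→(p0,B,R)
state=p0 head=2 tape=BBB[1]101   (p0,1)→(p0,B,L)
state=p0 head=1 tape=BB[B]B101
After 5 steps: state p0, head at 1, tape 101.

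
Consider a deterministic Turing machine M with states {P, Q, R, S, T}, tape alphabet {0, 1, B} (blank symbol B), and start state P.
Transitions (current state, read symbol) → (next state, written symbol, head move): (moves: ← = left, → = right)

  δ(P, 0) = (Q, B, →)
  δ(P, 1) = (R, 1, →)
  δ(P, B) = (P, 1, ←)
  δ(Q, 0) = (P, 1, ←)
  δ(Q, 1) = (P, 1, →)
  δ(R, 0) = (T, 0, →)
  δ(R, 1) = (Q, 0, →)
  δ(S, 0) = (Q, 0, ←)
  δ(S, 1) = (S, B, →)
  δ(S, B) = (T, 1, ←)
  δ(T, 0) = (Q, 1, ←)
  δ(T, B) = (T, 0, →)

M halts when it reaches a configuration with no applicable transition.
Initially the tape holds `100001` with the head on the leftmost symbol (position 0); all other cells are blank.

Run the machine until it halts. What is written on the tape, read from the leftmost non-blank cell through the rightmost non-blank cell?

101011

state=P head=0 tape=[1]00001B   (P,1)→(R,1,→)
state=R head=1 tape=1[0]0001B   (R,0)→(T,0,→)
state=T head=2 tape=10[0]001B   (T,0)→(Q,1,←)
state=Q head=1 tape=1[0]1001B   (Q,0)→(P,1,←)
state=P head=0 tape=[1]11001B   (P,1)→(R,1,→)
state=R head=1 tape=1[1]1001B   (R,1)→(Q,0,→)
state=Q head=2 tape=10[1]001B   (Q,1)→(P,1,→)
state=P head=3 tape=101[0]01B   (P,0)→(Q,B,→)
state=Q head=4 tape=101B[0]1B   (Q,0)→(P,1,←)
state=P head=3 tape=101[B]11B   (P,B)→(P,1,←)
state=P head=2 tape=10[1]111B   (P,1)→(R,1,→)
state=R head=3 tape=101[1]11B   (R,1)→(Q,0,→)
state=Q head=4 tape=1010[1]1B   (Q,1)→(P,1,→)
state=P head=5 tape=10101[1]B   (P,1)→(R,1,→)
state=R head=6 tape=101011[B]
The non-blank tape span at halt is 101011.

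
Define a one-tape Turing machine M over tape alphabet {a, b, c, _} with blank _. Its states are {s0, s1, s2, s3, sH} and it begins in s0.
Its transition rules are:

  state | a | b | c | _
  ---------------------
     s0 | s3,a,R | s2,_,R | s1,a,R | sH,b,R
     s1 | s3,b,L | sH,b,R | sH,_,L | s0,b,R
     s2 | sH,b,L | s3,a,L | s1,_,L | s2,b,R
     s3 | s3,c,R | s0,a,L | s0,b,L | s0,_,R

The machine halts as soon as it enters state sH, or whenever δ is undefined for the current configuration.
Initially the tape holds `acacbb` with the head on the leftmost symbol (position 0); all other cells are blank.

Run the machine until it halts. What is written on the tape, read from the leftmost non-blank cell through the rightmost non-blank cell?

state=s0 head=0 tape=[a]cacbb   (s0,a)→(s3,a,R)
state=s3 head=1 tape=a[c]acbb   (s3,c)→(s0,b,L)
state=s0 head=0 tape=[a]bacbb   (s0,a)→(s3,a,R)
state=s3 head=1 tape=a[b]acbb   (s3,b)→(s0,a,L)
state=s0 head=0 tape=[a]aacbb   (s0,a)→(s3,a,R)
state=s3 head=1 tape=a[a]acbb   (s3,a)→(s3,c,R)
state=s3 head=2 tape=ac[a]cbb   (s3,a)→(s3,c,R)
state=s3 head=3 tape=acc[c]bb   (s3,c)→(s0,b,L)
state=s0 head=2 tape=ac[c]bbb   (s0,c)→(s1,a,R)
state=s1 head=3 tape=aca[b]bb   (s1,b)→(sH,b,R)
state=sH head=4 tape=acab[b]b
The non-blank tape span at halt is acabbb.

acabbb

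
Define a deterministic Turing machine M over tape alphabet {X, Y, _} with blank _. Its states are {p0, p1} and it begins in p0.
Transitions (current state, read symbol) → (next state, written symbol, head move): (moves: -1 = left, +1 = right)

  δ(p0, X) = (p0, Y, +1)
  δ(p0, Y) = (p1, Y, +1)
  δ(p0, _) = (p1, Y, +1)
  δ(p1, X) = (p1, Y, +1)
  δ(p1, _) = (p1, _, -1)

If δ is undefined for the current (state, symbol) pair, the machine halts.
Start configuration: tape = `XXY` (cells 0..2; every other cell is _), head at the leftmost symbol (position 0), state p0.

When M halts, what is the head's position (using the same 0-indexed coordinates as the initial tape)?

2

p0 | [X]XY_   read X → write Y, move +1, go to p0
p0 | Y[X]Y_   read X → write Y, move +1, go to p0
p0 | YY[Y]_   read Y → write Y, move +1, go to p1
p1 | YYY[_]   read _ → write _, move -1, go to p1
p1 | YY[Y]_
At halt the head is at cell 2.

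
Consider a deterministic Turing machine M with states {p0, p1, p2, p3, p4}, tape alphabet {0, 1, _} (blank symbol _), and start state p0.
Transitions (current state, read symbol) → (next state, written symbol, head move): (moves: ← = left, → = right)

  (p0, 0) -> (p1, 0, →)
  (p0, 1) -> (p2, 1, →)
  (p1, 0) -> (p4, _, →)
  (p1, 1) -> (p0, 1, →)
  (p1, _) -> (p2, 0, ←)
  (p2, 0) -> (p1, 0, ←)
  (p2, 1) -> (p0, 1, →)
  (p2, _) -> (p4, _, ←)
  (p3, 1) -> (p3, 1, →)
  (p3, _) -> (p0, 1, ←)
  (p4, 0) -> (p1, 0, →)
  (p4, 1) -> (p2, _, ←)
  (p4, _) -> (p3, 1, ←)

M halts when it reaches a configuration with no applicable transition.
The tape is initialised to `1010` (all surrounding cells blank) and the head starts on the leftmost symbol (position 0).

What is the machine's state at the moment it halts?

p0

state=p0 head=0 tape=[1]010___   (p0,1)→(p2,1,→)
state=p2 head=1 tape=1[0]10___   (p2,0)→(p1,0,←)
state=p1 head=0 tape=[1]010___   (p1,1)→(p0,1,→)
state=p0 head=1 tape=1[0]10___   (p0,0)→(p1,0,→)
state=p1 head=2 tape=10[1]0___   (p1,1)→(p0,1,→)
state=p0 head=3 tape=101[0]___   (p0,0)→(p1,0,→)
state=p1 head=4 tape=1010[_]__   (p1,_)→(p2,0,←)
state=p2 head=3 tape=101[0]0__   (p2,0)→(p1,0,←)
state=p1 head=2 tape=10[1]00__   (p1,1)→(p0,1,→)
state=p0 head=3 tape=101[0]0__   (p0,0)→(p1,0,→)
state=p1 head=4 tape=1010[0]__   (p1,0)→(p4,_,→)
state=p4 head=5 tape=1010_[_]_   (p4,_)→(p3,1,←)
state=p3 head=4 tape=1010[_]1_   (p3,_)→(p0,1,←)
state=p0 head=3 tape=101[0]11_   (p0,0)→(p1,0,→)
state=p1 head=4 tape=1010[1]1_   (p1,1)→(p0,1,→)
state=p0 head=5 tape=10101[1]_   (p0,1)→(p2,1,→)
state=p2 head=6 tape=101011[_]   (p2,_)→(p4,_,←)
state=p4 head=5 tape=10101[1]_   (p4,1)→(p2,_,←)
state=p2 head=4 tape=1010[1]__   (p2,1)→(p0,1,→)
state=p0 head=5 tape=10101[_]_
No transition is defined for (p0, _); M halts in state p0.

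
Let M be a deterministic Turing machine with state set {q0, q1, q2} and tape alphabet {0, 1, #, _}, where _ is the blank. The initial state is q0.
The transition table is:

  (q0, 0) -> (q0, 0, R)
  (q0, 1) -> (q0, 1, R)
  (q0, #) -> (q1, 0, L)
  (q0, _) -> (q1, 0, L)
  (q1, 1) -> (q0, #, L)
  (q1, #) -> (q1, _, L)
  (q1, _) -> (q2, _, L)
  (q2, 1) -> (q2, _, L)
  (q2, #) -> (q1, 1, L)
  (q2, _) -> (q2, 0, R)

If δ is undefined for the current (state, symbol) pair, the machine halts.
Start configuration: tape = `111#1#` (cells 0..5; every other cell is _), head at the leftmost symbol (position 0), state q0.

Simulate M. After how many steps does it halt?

15

q0 | ___[1]11#1#   read 1 → write 1, move R, go to q0
q0 | ___1[1]1#1#   read 1 → write 1, move R, go to q0
q0 | ___11[1]#1#   read 1 → write 1, move R, go to q0
q0 | ___111[#]1#   read # → write 0, move L, go to q1
q1 | ___11[1]01#   read 1 → write #, move L, go to q0
q0 | ___1[1]#01#   read 1 → write 1, move R, go to q0
q0 | ___11[#]01#   read # → write 0, move L, go to q1
q1 | ___1[1]001#   read 1 → write #, move L, go to q0
q0 | ___[1]#001#   read 1 → write 1, move R, go to q0
q0 | ___1[#]001#   read # → write 0, move L, go to q1
q1 | ___[1]0001#   read 1 → write #, move L, go to q0
q0 | __[_]#0001#   read _ → write 0, move L, go to q1
q1 | _[_]0#0001#   read _ → write _, move L, go to q2
q2 | [_]_0#0001#   read _ → write 0, move R, go to q2
q2 | 0[_]0#0001#   read _ → write 0, move R, go to q2
q2 | 00[0]#0001#
M halts after 15 transitions.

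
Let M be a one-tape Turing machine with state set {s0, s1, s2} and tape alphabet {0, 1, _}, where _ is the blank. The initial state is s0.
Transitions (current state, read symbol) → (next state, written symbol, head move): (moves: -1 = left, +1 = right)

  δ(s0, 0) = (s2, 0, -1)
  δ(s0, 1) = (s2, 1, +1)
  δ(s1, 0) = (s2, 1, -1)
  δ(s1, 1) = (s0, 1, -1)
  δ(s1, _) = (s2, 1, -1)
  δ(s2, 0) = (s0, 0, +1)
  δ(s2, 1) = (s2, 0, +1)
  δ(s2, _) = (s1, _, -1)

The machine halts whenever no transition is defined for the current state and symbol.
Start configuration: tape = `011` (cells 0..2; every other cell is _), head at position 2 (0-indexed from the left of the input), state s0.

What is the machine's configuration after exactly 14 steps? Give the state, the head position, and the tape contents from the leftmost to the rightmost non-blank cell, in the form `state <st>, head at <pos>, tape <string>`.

state=s0 head=2 tape=01[1]_   (s0,1)→(s2,1,+1)
state=s2 head=3 tape=011[_]   (s2,_)→(s1,_,-1)
state=s1 head=2 tape=01[1]_   (s1,1)→(s0,1,-1)
state=s0 head=1 tape=0[1]1_   (s0,1)→(s2,1,+1)
state=s2 head=2 tape=01[1]_   (s2,1)→(s2,0,+1)
state=s2 head=3 tape=010[_]   (s2,_)→(s1,_,-1)
state=s1 head=2 tape=01[0]_   (s1,0)→(s2,1,-1)
state=s2 head=1 tape=0[1]1_   (s2,1)→(s2,0,+1)
state=s2 head=2 tape=00[1]_   (s2,1)→(s2,0,+1)
state=s2 head=3 tape=000[_]   (s2,_)→(s1,_,-1)
state=s1 head=2 tape=00[0]_   (s1,0)→(s2,1,-1)
state=s2 head=1 tape=0[0]1_   (s2,0)→(s0,0,+1)
state=s0 head=2 tape=00[1]_   (s0,1)→(s2,1,+1)
state=s2 head=3 tape=001[_]   (s2,_)→(s1,_,-1)
state=s1 head=2 tape=00[1]_
After 14 steps: state s1, head at 2, tape 001.

state s1, head at 2, tape 001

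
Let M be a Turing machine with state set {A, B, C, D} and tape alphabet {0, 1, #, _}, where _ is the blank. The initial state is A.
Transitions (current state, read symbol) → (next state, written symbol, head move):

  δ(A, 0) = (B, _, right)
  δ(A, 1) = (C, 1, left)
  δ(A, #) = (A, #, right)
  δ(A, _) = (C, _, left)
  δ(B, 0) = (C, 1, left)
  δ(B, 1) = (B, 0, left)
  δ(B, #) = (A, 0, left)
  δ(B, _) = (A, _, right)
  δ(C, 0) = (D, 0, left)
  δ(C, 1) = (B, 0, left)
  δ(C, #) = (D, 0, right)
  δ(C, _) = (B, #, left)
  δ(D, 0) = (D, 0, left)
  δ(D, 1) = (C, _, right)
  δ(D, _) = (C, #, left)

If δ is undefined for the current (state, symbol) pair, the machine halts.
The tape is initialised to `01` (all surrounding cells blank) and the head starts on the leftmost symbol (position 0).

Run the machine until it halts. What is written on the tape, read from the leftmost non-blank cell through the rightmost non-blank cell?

#0#0

A | _[0]1__   read 0 → write _, move right, go to B
B | __[1]__   read 1 → write 0, move left, go to B
B | _[_]0__   read _ → write _, move right, go to A
A | __[0]__   read 0 → write _, move right, go to B
B | ___[_]_   read _ → write _, move right, go to A
A | ____[_]   read _ → write _, move left, go to C
C | ___[_]_   read _ → write #, move left, go to B
B | __[_]#_   read _ → write _, move right, go to A
A | ___[#]_   read # → write #, move right, go to A
A | ___#[_]   read _ → write _, move left, go to C
C | ___[#]_   read # → write 0, move right, go to D
D | ___0[_]   read _ → write #, move left, go to C
C | ___[0]#   read 0 → write 0, move left, go to D
D | __[_]0#   read _ → write #, move left, go to C
C | _[_]#0#   read _ → write #, move left, go to B
B | [_]##0#   read _ → write _, move right, go to A
A | _[#]#0#   read # → write #, move right, go to A
A | _#[#]0#   read # → write #, move right, go to A
A | _##[0]#   read 0 → write _, move right, go to B
B | _##_[#]   read # → write 0, move left, go to A
A | _##[_]0   read _ → write _, move left, go to C
C | _#[#]_0   read # → write 0, move right, go to D
D | _#0[_]0   read _ → write #, move left, go to C
C | _#[0]#0   read 0 → write 0, move left, go to D
D | _[#]0#0
The non-blank tape span at halt is #0#0.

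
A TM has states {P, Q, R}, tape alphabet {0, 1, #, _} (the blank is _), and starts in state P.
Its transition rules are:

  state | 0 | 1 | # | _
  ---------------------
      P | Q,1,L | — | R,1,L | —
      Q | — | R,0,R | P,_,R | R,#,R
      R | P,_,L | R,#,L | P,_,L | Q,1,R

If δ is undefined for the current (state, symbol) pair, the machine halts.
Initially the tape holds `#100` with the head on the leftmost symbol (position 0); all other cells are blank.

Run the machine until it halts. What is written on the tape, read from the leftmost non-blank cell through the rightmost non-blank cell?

state=P head=0 tape=_[#]100   (P,#)→(R,1,L)
state=R head=-1 tape=[_]1100   (R,_)→(Q,1,R)
state=Q head=0 tape=1[1]100   (Q,1)→(R,0,R)
state=R head=1 tape=10[1]00   (R,1)→(R,#,L)
state=R head=0 tape=1[0]#00   (R,0)→(P,_,L)
state=P head=-1 tape=[1]_#00
The non-blank tape span at halt is 1_#00.

1_#00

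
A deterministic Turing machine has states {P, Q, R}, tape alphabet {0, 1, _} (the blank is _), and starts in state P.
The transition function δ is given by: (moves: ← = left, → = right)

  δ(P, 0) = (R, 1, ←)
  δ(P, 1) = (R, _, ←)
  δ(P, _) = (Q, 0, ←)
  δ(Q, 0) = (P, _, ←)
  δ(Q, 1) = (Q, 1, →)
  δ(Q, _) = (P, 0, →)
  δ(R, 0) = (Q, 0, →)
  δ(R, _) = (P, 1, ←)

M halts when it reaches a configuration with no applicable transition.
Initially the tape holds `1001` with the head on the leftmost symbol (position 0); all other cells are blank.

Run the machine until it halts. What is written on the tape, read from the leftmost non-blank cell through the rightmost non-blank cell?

0111_01

state=P head=0 tape=___[1]001   (P,1)→(R,_,←)
state=R head=-1 tape=__[_]_001   (R,_)→(P,1,←)
state=P head=-2 tape=_[_]1_001   (P,_)→(Q,0,←)
state=Q head=-3 tape=[_]01_001   (Q,_)→(P,0,→)
state=P head=-2 tape=0[0]1_001   (P,0)→(R,1,←)
state=R head=-3 tape=[0]11_001   (R,0)→(Q,0,→)
state=Q head=-2 tape=0[1]1_001   (Q,1)→(Q,1,→)
state=Q head=-1 tape=01[1]_001   (Q,1)→(Q,1,→)
state=Q head=0 tape=011[_]001   (Q,_)→(P,0,→)
state=P head=1 tape=0110[0]01   (P,0)→(R,1,←)
state=R head=0 tape=011[0]101   (R,0)→(Q,0,→)
state=Q head=1 tape=0110[1]01   (Q,1)→(Q,1,→)
state=Q head=2 tape=01101[0]1   (Q,0)→(P,_,←)
state=P head=1 tape=0110[1]_1   (P,1)→(R,_,←)
state=R head=0 tape=011[0]__1   (R,0)→(Q,0,→)
state=Q head=1 tape=0110[_]_1   (Q,_)→(P,0,→)
state=P head=2 tape=01100[_]1   (P,_)→(Q,0,←)
state=Q head=1 tape=0110[0]01   (Q,0)→(P,_,←)
state=P head=0 tape=011[0]_01   (P,0)→(R,1,←)
state=R head=-1 tape=01[1]1_01
The non-blank tape span at halt is 0111_01.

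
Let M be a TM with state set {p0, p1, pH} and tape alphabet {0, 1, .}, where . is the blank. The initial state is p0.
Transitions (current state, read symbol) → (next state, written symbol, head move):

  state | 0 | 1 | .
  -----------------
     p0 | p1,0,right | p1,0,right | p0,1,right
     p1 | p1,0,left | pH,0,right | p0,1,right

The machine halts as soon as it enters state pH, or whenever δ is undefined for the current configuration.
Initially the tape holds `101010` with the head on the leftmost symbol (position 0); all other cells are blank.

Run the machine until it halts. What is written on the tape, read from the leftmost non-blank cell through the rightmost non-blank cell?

0001010

p0 | .[1]01010   read 1 → write 0, move right, go to p1
p1 | .0[0]1010   read 0 → write 0, move left, go to p1
p1 | .[0]01010   read 0 → write 0, move left, go to p1
p1 | [.]001010   read . → write 1, move right, go to p0
p0 | 1[0]01010   read 0 → write 0, move right, go to p1
p1 | 10[0]1010   read 0 → write 0, move left, go to p1
p1 | 1[0]01010   read 0 → write 0, move left, go to p1
p1 | [1]001010   read 1 → write 0, move right, go to pH
pH | 0[0]01010
The non-blank tape span at halt is 0001010.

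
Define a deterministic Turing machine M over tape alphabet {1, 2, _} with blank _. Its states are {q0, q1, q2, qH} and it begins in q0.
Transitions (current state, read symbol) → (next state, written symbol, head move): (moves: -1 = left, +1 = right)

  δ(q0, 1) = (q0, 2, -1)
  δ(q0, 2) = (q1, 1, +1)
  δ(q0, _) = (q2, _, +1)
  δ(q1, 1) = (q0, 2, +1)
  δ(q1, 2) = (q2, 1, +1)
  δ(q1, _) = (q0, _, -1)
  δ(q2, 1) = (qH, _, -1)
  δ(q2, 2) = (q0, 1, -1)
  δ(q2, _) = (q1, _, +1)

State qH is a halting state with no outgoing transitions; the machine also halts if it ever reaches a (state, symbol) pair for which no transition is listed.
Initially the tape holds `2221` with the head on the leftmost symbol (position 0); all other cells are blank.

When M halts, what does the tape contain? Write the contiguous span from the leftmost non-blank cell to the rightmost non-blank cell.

q0 | _[2]221   read 2 → write 1, move +1, go to q1
q1 | _1[2]21   read 2 → write 1, move +1, go to q2
q2 | _11[2]1   read 2 → write 1, move -1, go to q0
q0 | _1[1]11   read 1 → write 2, move -1, go to q0
q0 | _[1]211   read 1 → write 2, move -1, go to q0
q0 | [_]2211   read _ → write _, move +1, go to q2
q2 | _[2]211   read 2 → write 1, move -1, go to q0
q0 | [_]1211   read _ → write _, move +1, go to q2
q2 | _[1]211   read 1 → write _, move -1, go to qH
qH | [_]_211
The non-blank tape span at halt is 211.

211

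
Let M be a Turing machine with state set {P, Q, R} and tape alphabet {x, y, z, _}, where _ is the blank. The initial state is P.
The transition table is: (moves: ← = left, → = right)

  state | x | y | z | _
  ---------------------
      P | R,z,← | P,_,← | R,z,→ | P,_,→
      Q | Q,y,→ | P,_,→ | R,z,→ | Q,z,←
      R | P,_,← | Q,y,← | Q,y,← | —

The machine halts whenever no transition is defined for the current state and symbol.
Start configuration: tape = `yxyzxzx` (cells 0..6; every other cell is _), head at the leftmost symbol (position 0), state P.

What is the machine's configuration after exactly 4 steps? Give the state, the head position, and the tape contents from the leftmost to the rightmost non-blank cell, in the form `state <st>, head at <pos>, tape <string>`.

state R, head at 0, tape zyzxzx

state=P head=0 tape=_[y]xyzxzx   (P,y)→(P,_,←)
state=P head=-1 tape=[_]_xyzxzx   (P,_)→(P,_,→)
state=P head=0 tape=_[_]xyzxzx   (P,_)→(P,_,→)
state=P head=1 tape=__[x]yzxzx   (P,x)→(R,z,←)
state=R head=0 tape=_[_]zyzxzx
After 4 steps: state R, head at 0, tape zyzxzx.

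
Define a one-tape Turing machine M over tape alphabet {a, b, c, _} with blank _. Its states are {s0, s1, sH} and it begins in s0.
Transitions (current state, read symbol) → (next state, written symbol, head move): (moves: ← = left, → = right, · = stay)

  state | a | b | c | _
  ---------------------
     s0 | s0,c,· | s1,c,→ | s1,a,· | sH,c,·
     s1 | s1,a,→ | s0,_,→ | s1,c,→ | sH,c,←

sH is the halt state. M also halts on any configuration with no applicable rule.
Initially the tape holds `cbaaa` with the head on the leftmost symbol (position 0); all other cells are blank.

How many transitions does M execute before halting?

9

s0 | [c]baaa_   read c → write a, move ·, go to s1
s1 | [a]baaa_   read a → write a, move →, go to s1
s1 | a[b]aaa_   read b → write _, move →, go to s0
s0 | a_[a]aa_   read a → write c, move ·, go to s0
s0 | a_[c]aa_   read c → write a, move ·, go to s1
s1 | a_[a]aa_   read a → write a, move →, go to s1
s1 | a_a[a]a_   read a → write a, move →, go to s1
s1 | a_aa[a]_   read a → write a, move →, go to s1
s1 | a_aaa[_]   read _ → write c, move ←, go to sH
sH | a_aa[a]c
M halts after 9 transitions.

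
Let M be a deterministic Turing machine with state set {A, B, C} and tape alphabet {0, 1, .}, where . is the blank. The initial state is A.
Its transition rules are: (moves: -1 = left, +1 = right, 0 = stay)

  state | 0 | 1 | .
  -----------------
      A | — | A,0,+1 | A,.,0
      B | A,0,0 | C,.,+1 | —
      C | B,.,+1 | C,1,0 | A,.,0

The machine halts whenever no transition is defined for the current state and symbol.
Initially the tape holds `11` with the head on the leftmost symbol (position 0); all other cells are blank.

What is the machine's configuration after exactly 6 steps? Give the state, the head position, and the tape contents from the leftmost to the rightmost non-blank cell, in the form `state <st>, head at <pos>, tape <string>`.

A | [1]1.   read 1 → write 0, move +1, go to A
A | 0[1].   read 1 → write 0, move +1, go to A
A | 00[.]   read . → write ., move 0, go to A
A | 00[.]   read . → write ., move 0, go to A
A | 00[.]   read . → write ., move 0, go to A
A | 00[.]   read . → write ., move 0, go to A
A | 00[.]
After 6 steps: state A, head at 2, tape 00.

state A, head at 2, tape 00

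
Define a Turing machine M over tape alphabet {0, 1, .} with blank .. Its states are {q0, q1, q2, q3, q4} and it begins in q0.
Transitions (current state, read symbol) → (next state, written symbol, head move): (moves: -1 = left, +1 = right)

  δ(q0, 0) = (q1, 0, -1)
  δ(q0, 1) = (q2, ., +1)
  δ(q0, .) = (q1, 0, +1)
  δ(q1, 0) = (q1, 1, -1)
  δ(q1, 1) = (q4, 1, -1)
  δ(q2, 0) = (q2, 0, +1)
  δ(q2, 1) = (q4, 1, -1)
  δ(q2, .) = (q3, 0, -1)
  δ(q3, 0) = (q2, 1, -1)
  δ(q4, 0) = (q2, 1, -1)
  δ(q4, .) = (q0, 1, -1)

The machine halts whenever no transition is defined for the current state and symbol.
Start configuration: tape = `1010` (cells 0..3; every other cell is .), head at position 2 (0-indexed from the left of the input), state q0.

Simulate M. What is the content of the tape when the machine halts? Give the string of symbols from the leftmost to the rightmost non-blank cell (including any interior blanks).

state=q0 head=2 tape=....10[1]0.   (q0,1)→(q2,.,+1)
state=q2 head=3 tape=....10.[0].   (q2,0)→(q2,0,+1)
state=q2 head=4 tape=....10.0[.]   (q2,.)→(q3,0,-1)
state=q3 head=3 tape=....10.[0]0   (q3,0)→(q2,1,-1)
state=q2 head=2 tape=....10[.]10   (q2,.)→(q3,0,-1)
state=q3 head=1 tape=....1[0]010   (q3,0)→(q2,1,-1)
state=q2 head=0 tape=....[1]1010   (q2,1)→(q4,1,-1)
state=q4 head=-1 tape=...[.]11010   (q4,.)→(q0,1,-1)
state=q0 head=-2 tape=..[.]111010   (q0,.)→(q1,0,+1)
state=q1 head=-1 tape=..0[1]11010   (q1,1)→(q4,1,-1)
state=q4 head=-2 tape=..[0]111010   (q4,0)→(q2,1,-1)
state=q2 head=-3 tape=.[.]1111010   (q2,.)→(q3,0,-1)
state=q3 head=-4 tape=[.]01111010
The non-blank tape span at halt is 01111010.

01111010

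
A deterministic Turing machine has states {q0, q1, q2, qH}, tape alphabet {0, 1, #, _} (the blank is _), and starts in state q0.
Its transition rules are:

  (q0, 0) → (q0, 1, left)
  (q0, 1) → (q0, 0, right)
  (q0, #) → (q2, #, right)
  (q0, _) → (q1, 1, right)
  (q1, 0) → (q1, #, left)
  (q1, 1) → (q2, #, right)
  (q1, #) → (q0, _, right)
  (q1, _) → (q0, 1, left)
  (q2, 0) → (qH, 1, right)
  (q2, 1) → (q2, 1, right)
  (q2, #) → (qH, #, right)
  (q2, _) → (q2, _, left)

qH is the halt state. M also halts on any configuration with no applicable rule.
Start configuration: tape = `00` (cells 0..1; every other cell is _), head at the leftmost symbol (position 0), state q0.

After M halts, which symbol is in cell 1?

1

q0 | _[0]0_   read 0 → write 1, move left, go to q0
q0 | [_]10_   read _ → write 1, move right, go to q1
q1 | 1[1]0_   read 1 → write #, move right, go to q2
q2 | 1#[0]_   read 0 → write 1, move right, go to qH
qH | 1#1[_]
Cell 1 holds 1 when M halts.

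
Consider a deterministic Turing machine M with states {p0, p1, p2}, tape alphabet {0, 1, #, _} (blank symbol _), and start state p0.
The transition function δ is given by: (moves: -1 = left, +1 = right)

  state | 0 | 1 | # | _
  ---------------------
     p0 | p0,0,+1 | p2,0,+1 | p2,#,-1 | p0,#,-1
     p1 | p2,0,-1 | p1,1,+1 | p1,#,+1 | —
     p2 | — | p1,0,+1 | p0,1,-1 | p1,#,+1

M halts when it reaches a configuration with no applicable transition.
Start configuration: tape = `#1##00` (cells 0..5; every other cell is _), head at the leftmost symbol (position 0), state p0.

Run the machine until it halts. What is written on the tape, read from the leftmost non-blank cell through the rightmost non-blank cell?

p0 | _[#]1##00   read # → write #, move -1, go to p2
p2 | [_]#1##00   read _ → write #, move +1, go to p1
p1 | #[#]1##00   read # → write #, move +1, go to p1
p1 | ##[1]##00   read 1 → write 1, move +1, go to p1
p1 | ##1[#]#00   read # → write #, move +1, go to p1
p1 | ##1#[#]00   read # → write #, move +1, go to p1
p1 | ##1##[0]0   read 0 → write 0, move -1, go to p2
p2 | ##1#[#]00   read # → write 1, move -1, go to p0
p0 | ##1[#]100   read # → write #, move -1, go to p2
p2 | ##[1]#100   read 1 → write 0, move +1, go to p1
p1 | ##0[#]100   read # → write #, move +1, go to p1
p1 | ##0#[1]00   read 1 → write 1, move +1, go to p1
p1 | ##0#1[0]0   read 0 → write 0, move -1, go to p2
p2 | ##0#[1]00   read 1 → write 0, move +1, go to p1
p1 | ##0#0[0]0   read 0 → write 0, move -1, go to p2
p2 | ##0#[0]00
The non-blank tape span at halt is ##0#000.

##0#000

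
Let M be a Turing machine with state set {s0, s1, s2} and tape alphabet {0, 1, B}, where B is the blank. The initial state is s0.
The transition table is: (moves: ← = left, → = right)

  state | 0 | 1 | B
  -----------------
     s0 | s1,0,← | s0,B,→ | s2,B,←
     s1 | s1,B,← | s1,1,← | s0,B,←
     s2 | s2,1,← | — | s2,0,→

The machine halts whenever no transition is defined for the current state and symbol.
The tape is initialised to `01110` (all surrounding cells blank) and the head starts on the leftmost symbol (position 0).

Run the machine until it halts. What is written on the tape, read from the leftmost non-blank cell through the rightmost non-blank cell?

s0 | BBBB[0]1110   read 0 → write 0, move ←, go to s1
s1 | BBB[B]01110   read B → write B, move ←, go to s0
s0 | BB[B]B01110   read B → write B, move ←, go to s2
s2 | B[B]BB01110   read B → write 0, move →, go to s2
s2 | B0[B]B01110   read B → write 0, move →, go to s2
s2 | B00[B]01110   read B → write 0, move →, go to s2
s2 | B000[0]1110   read 0 → write 1, move ←, go to s2
s2 | B00[0]11110   read 0 → write 1, move ←, go to s2
s2 | B0[0]111110   read 0 → write 1, move ←, go to s2
s2 | B[0]1111110   read 0 → write 1, move ←, go to s2
s2 | [B]11111110   read B → write 0, move →, go to s2
s2 | 0[1]1111110
The non-blank tape span at halt is 011111110.

011111110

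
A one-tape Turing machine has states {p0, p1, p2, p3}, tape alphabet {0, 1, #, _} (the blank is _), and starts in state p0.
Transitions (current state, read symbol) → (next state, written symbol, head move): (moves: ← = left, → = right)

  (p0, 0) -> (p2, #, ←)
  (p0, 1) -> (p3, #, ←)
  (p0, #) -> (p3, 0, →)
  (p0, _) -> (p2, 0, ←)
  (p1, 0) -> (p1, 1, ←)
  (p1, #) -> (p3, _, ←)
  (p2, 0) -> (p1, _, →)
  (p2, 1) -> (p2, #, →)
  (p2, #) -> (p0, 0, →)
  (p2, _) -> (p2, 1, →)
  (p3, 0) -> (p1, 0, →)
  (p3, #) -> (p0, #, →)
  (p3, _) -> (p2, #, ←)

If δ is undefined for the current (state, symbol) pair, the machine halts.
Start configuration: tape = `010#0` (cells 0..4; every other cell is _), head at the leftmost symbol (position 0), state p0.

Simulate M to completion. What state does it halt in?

p1

p0 | _[0]10#0   read 0 → write #, move ←, go to p2
p2 | [_]#10#0   read _ → write 1, move →, go to p2
p2 | 1[#]10#0   read # → write 0, move →, go to p0
p0 | 10[1]0#0   read 1 → write #, move ←, go to p3
p3 | 1[0]#0#0   read 0 → write 0, move →, go to p1
p1 | 10[#]0#0   read # → write _, move ←, go to p3
p3 | 1[0]_0#0   read 0 → write 0, move →, go to p1
p1 | 10[_]0#0
No transition is defined for (p1, _); M halts in state p1.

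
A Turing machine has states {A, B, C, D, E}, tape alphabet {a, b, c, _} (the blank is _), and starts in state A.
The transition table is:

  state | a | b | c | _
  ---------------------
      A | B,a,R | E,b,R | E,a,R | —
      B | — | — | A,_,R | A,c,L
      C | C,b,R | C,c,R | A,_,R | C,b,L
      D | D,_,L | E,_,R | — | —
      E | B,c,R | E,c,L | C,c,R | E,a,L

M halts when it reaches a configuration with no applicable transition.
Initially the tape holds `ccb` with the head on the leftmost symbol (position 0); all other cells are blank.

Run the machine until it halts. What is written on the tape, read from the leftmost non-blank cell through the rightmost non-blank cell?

A | [c]cb____   read c → write a, move R, go to E
E | a[c]b____   read c → write c, move R, go to C
C | ac[b]____   read b → write c, move R, go to C
C | acc[_]___   read _ → write b, move L, go to C
C | ac[c]b___   read c → write _, move R, go to A
A | ac_[b]___   read b → write b, move R, go to E
E | ac_b[_]__   read _ → write a, move L, go to E
E | ac_[b]a__   read b → write c, move L, go to E
E | ac[_]ca__   read _ → write a, move L, go to E
E | a[c]aca__   read c → write c, move R, go to C
C | ac[a]ca__   read a → write b, move R, go to C
C | acb[c]a__   read c → write _, move R, go to A
A | acb_[a]__   read a → write a, move R, go to B
B | acb_a[_]_   read _ → write c, move L, go to A
A | acb_[a]c_   read a → write a, move R, go to B
B | acb_a[c]_   read c → write _, move R, go to A
A | acb_a_[_]
The non-blank tape span at halt is acb_a.

acb_a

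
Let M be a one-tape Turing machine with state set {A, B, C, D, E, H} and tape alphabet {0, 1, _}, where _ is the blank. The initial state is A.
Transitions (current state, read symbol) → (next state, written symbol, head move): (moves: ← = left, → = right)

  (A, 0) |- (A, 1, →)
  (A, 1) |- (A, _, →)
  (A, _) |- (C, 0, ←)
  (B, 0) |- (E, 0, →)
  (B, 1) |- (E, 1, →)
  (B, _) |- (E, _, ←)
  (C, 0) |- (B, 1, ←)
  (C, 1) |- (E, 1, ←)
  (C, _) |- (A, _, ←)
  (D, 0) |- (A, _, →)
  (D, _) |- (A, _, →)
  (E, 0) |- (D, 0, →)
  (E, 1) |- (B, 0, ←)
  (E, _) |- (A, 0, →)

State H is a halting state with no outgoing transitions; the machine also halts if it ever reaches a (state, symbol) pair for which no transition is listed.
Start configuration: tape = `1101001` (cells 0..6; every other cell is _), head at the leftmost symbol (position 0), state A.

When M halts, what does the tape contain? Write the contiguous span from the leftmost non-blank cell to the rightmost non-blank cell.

A | [1]101001__   read 1 → write _, move →, go to A
A | _[1]01001__   read 1 → write _, move →, go to A
A | __[0]1001__   read 0 → write 1, move →, go to A
A | __1[1]001__   read 1 → write _, move →, go to A
A | __1_[0]01__   read 0 → write 1, move →, go to A
A | __1_1[0]1__   read 0 → write 1, move →, go to A
A | __1_11[1]__   read 1 → write _, move →, go to A
A | __1_11_[_]_   read _ → write 0, move ←, go to C
C | __1_11[_]0_   read _ → write _, move ←, go to A
A | __1_1[1]_0_   read 1 → write _, move →, go to A
A | __1_1_[_]0_   read _ → write 0, move ←, go to C
C | __1_1[_]00_   read _ → write _, move ←, go to A
A | __1_[1]_00_   read 1 → write _, move →, go to A
A | __1__[_]00_   read _ → write 0, move ←, go to C
C | __1_[_]000_   read _ → write _, move ←, go to A
A | __1[_]_000_   read _ → write 0, move ←, go to C
C | __[1]0_000_   read 1 → write 1, move ←, go to E
E | _[_]10_000_   read _ → write 0, move →, go to A
A | _0[1]0_000_   read 1 → write _, move →, go to A
A | _0_[0]_000_   read 0 → write 1, move →, go to A
A | _0_1[_]000_   read _ → write 0, move ←, go to C
C | _0_[1]0000_   read 1 → write 1, move ←, go to E
E | _0[_]10000_   read _ → write 0, move →, go to A
A | _00[1]0000_   read 1 → write _, move →, go to A
A | _00_[0]000_   read 0 → write 1, move →, go to A
A | _00_1[0]00_   read 0 → write 1, move →, go to A
A | _00_11[0]0_   read 0 → write 1, move →, go to A
A | _00_111[0]_   read 0 → write 1, move →, go to A
A | _00_1111[_]   read _ → write 0, move ←, go to C
C | _00_111[1]0   read 1 → write 1, move ←, go to E
E | _00_11[1]10   read 1 → write 0, move ←, go to B
B | _00_1[1]010   read 1 → write 1, move →, go to E
E | _00_11[0]10   read 0 → write 0, move →, go to D
D | _00_110[1]0
The non-blank tape span at halt is 00_11010.

00_11010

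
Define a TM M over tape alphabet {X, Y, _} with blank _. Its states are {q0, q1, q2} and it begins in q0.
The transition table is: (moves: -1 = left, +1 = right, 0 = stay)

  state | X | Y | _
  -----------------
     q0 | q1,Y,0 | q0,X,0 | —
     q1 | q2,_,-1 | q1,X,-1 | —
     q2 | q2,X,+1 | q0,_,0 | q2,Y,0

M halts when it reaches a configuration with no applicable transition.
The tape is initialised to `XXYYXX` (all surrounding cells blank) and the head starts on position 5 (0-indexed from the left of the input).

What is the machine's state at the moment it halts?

q0

state=q0 head=5 tape=XXYYX[X]   (q0,X)→(q1,Y,0)
state=q1 head=5 tape=XXYYX[Y]   (q1,Y)→(q1,X,-1)
state=q1 head=4 tape=XXYY[X]X   (q1,X)→(q2,_,-1)
state=q2 head=3 tape=XXY[Y]_X   (q2,Y)→(q0,_,0)
state=q0 head=3 tape=XXY[_]_X
No transition is defined for (q0, _); M halts in state q0.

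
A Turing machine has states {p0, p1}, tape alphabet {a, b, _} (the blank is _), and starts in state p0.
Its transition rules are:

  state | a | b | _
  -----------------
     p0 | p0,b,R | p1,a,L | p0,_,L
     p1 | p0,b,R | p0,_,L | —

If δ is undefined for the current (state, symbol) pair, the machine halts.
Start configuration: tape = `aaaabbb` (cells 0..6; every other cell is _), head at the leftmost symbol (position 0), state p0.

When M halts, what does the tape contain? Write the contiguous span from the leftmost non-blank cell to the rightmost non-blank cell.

a_a_abb

p0 | _[a]aaabbb   read a → write b, move R, go to p0
p0 | _b[a]aabbb   read a → write b, move R, go to p0
p0 | _bb[a]abbb   read a → write b, move R, go to p0
p0 | _bbb[a]bbb   read a → write b, move R, go to p0
p0 | _bbbb[b]bb   read b → write a, move L, go to p1
p1 | _bbb[b]abb   read b → write _, move L, go to p0
p0 | _bb[b]_abb   read b → write a, move L, go to p1
p1 | _b[b]a_abb   read b → write _, move L, go to p0
p0 | _[b]_a_abb   read b → write a, move L, go to p1
p1 | [_]a_a_abb
The non-blank tape span at halt is a_a_abb.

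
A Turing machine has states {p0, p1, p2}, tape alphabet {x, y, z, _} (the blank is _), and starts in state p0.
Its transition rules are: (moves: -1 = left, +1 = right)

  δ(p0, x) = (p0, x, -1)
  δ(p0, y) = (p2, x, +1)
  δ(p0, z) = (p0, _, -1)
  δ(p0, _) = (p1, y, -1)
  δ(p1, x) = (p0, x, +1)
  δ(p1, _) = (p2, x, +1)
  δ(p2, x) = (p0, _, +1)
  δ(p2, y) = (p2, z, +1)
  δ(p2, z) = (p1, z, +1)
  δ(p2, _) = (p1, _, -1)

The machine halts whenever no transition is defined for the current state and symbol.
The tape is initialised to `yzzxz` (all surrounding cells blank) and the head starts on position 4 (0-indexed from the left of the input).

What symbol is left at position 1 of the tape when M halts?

p0 | yzzx[z]_   read z → write _, move -1, go to p0
p0 | yzz[x]__   read x → write x, move -1, go to p0
p0 | yz[z]x__   read z → write _, move -1, go to p0
p0 | y[z]_x__   read z → write _, move -1, go to p0
p0 | [y]__x__   read y → write x, move +1, go to p2
p2 | x[_]_x__   read _ → write _, move -1, go to p1
p1 | [x]__x__   read x → write x, move +1, go to p0
p0 | x[_]_x__   read _ → write y, move -1, go to p1
p1 | [x]y_x__   read x → write x, move +1, go to p0
p0 | x[y]_x__   read y → write x, move +1, go to p2
p2 | xx[_]x__   read _ → write _, move -1, go to p1
p1 | x[x]_x__   read x → write x, move +1, go to p0
p0 | xx[_]x__   read _ → write y, move -1, go to p1
p1 | x[x]yx__   read x → write x, move +1, go to p0
p0 | xx[y]x__   read y → write x, move +1, go to p2
p2 | xxx[x]__   read x → write _, move +1, go to p0
p0 | xxx_[_]_   read _ → write y, move -1, go to p1
p1 | xxx[_]y_   read _ → write x, move +1, go to p2
p2 | xxxx[y]_   read y → write z, move +1, go to p2
p2 | xxxxz[_]   read _ → write _, move -1, go to p1
p1 | xxxx[z]_
Cell 1 holds x when M halts.

x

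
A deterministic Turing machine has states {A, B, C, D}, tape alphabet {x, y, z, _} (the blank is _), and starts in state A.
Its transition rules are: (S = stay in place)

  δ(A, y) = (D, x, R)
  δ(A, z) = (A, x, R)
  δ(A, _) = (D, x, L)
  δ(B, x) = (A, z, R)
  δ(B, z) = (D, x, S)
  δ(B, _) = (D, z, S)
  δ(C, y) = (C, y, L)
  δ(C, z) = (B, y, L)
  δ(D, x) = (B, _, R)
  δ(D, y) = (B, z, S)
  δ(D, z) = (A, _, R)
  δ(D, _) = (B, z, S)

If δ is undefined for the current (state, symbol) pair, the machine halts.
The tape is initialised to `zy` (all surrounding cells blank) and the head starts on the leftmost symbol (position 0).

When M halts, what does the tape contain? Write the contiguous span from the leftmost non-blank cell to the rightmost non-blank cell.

A | [z]y____   read z → write x, move R, go to A
A | x[y]____   read y → write x, move R, go to D
D | xx[_]___   read _ → write z, move S, go to B
B | xx[z]___   read z → write x, move S, go to D
D | xx[x]___   read x → write _, move R, go to B
B | xx_[_]__   read _ → write z, move S, go to D
D | xx_[z]__   read z → write _, move R, go to A
A | xx__[_]_   read _ → write x, move L, go to D
D | xx_[_]x_   read _ → write z, move S, go to B
B | xx_[z]x_   read z → write x, move S, go to D
D | xx_[x]x_   read x → write _, move R, go to B
B | xx__[x]_   read x → write z, move R, go to A
A | xx__z[_]   read _ → write x, move L, go to D
D | xx__[z]x   read z → write _, move R, go to A
A | xx___[x]
The non-blank tape span at halt is xx___x.

xx___x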